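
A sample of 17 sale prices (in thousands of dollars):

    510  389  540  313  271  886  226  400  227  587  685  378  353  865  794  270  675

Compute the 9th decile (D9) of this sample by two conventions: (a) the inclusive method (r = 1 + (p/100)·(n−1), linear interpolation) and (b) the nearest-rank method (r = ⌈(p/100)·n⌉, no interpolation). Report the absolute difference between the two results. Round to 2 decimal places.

42.60

Sorted: 226, 227, 270, 271, 313, 353, 378, 389, 400, 510, 540, 587, 675, 685, 794, 865, 886.
n = 17.
(a) r = 15.4; between ranks 15 (794) and 16 (865): 822.4.
(b) the nearest-rank method: rank 16 → 865.
|822.4 − 865| = 42.6.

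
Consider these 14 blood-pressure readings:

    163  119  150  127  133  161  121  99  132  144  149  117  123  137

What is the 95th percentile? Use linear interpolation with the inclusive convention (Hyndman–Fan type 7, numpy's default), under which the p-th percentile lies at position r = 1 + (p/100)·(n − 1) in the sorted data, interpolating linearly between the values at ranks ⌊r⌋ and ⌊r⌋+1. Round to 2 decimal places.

161.70

Sorted: 99, 117, 119, 121, 123, 127, 132, 133, 137, 144, 149, 150, 161, 163.
n = 14.
r = 1 + (95/100)·(14 − 1) = 1 + 12.35 = 13.35.
Rank 13 is 161 and rank 14 is 163.
Interpolate: 161 + 0.35·(163 − 161) = 161 + 0.35·2 = 161.7.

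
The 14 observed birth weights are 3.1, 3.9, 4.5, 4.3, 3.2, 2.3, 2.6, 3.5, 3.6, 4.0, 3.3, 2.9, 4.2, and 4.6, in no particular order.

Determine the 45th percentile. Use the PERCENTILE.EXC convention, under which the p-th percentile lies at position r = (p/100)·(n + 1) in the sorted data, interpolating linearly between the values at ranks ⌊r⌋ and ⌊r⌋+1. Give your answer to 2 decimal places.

Sorted: 2.3, 2.6, 2.9, 3.1, 3.2, 3.3, 3.5, 3.6, 3.9, 4.0, 4.2, 4.3, 4.5, 4.6.
n = 14.
r = (45/100)·(14 + 1) = 6.75.
Rank 6 is 3.3 and rank 7 is 3.5.
Interpolate: 3.3 + 0.75·(3.5 − 3.3) = 3.3 + 0.75·0.2 = 3.45.

3.45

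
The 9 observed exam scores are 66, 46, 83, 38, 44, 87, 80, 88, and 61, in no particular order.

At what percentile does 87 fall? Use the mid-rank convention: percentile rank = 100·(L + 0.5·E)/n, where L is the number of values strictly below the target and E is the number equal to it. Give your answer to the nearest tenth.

83.3

Sorted: 38, 44, 46, 61, 66, 80, 83, 87, 88.
Count below 87: L = 7; count equal: E = 1; n = 9.
Percentile rank = 100·(7 + 0.5·1)/9 = 100·7.5/9 = 83.33.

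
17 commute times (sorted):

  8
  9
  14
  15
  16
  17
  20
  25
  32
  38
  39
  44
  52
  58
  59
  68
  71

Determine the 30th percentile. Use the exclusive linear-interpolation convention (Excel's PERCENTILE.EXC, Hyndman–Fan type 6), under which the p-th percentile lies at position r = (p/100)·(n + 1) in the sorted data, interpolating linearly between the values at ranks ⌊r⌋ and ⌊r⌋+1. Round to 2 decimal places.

n = 17.
r = (30/100)·(17 + 1) = 5.4.
Rank 5 is 16 and rank 6 is 17.
Interpolate: 16 + 0.4·(17 − 16) = 16 + 0.4·1 = 16.4.

16.40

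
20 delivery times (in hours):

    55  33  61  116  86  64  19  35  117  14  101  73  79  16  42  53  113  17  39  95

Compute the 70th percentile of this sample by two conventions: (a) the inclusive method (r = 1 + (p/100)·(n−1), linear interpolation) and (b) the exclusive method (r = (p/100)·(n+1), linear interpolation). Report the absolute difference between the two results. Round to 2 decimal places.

2.80

Sorted: 14, 16, 17, 19, 33, 35, 39, 42, 53, 55, 61, 64, 73, 79, 86, 95, 101, 113, 116, 117.
n = 20.
(a) r = 14.3; between ranks 14 (79) and 15 (86): 81.1.
(b) r = 14.7; between ranks 14 (79) and 15 (86): 83.9.
|81.1 − 83.9| = 2.8.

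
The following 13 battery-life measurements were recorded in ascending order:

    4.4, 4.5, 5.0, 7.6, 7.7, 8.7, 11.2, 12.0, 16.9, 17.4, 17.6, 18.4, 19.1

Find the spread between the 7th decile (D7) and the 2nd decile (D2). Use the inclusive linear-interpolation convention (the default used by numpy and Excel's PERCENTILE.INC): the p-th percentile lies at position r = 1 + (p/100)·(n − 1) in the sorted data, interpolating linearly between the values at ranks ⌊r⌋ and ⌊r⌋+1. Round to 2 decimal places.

11.06

n = 13.
P20: r = 3.4; ranks 3–4 are 5.0, 7.6; interpolating gives 6.04.
P70: r = 9.4; ranks 9–10 are 16.9, 17.4; interpolating gives 17.1.
Difference: 17.1 − 6.04 = 11.06.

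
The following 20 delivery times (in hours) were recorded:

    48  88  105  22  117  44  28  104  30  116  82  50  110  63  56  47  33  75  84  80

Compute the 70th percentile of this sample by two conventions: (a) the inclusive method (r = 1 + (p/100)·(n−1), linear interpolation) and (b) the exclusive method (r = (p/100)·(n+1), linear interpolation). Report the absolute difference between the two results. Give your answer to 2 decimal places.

1.60

Sorted: 22, 28, 30, 33, 44, 47, 48, 50, 56, 63, 75, 80, 82, 84, 88, 104, 105, 110, 116, 117.
n = 20.
(a) r = 14.3; between ranks 14 (84) and 15 (88): 85.2.
(b) r = 14.7; between ranks 14 (84) and 15 (88): 86.8.
|85.2 − 86.8| = 1.6.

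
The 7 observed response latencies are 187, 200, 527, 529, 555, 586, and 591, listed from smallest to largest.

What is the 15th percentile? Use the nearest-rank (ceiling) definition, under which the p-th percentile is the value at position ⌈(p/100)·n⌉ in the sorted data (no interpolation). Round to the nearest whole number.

n = 7.
Position = ⌈15/100 · 7⌉ = ⌈1.05⌉ = 2.
The value at rank 2 is 200.

200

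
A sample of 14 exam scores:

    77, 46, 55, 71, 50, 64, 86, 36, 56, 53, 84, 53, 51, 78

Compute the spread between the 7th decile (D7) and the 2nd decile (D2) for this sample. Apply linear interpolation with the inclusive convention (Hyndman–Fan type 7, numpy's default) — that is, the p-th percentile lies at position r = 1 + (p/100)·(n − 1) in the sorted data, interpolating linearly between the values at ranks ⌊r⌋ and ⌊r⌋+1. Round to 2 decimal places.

21.00

Sorted: 36, 46, 50, 51, 53, 53, 55, 56, 64, 71, 77, 78, 84, 86.
n = 14.
P20: r = 3.6; ranks 3–4 are 50, 51; interpolating gives 50.6.
P70: r = 10.1; ranks 10–11 are 71, 77; interpolating gives 71.6.
Difference: 71.6 − 50.6 = 21.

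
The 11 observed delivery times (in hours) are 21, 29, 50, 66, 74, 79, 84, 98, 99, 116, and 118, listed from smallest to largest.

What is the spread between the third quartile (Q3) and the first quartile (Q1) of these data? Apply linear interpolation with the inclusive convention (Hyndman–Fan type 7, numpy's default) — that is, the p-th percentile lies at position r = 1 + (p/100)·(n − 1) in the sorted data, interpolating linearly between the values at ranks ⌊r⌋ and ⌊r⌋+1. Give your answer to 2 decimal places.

40.50

n = 11.
P25: r = 3.5; ranks 3–4 are 50, 66; interpolating gives 58.
P75: r = 8.5; ranks 8–9 are 98, 99; interpolating gives 98.5.
Difference: 98.5 − 58 = 40.5.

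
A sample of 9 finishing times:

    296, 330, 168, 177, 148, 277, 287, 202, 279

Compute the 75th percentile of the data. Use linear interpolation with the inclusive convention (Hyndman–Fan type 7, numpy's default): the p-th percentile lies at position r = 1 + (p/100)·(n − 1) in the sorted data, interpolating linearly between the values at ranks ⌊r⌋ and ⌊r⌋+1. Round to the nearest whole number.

287

Sorted: 148, 168, 177, 202, 277, 279, 287, 296, 330.
n = 9.
r = 1 + (75/100)·(9 − 1) = 1 + 6 = 7.
r is an integer, so P75 is the value at rank 7: 287.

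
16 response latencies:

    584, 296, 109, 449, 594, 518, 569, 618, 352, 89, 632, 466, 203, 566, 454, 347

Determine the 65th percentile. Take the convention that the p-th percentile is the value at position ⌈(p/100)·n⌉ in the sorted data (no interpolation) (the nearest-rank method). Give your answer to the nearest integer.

Sorted: 89, 109, 203, 296, 347, 352, 449, 454, 466, 518, 566, 569, 584, 594, 618, 632.
n = 16.
Position = ⌈65/100 · 16⌉ = ⌈10.4⌉ = 11.
The value at rank 11 is 566.

566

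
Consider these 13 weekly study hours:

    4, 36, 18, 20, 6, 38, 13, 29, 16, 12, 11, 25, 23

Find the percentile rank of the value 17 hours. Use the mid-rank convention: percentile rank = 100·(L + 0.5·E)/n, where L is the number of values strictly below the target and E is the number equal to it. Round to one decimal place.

46.2

Sorted: 4, 6, 11, 12, 13, 16, 18, 20, 23, 25, 29, 36, 38.
Count below 17: L = 6; count equal: E = 0; n = 13.
Percentile rank = 100·(6 + 0.5·0)/13 = 100·6/13 = 46.15.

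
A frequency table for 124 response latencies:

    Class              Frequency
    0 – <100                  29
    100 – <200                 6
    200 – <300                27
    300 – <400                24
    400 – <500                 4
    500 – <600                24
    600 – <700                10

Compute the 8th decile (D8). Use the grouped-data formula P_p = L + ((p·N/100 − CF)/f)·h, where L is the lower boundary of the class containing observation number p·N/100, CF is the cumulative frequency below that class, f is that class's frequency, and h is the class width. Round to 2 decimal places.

N = 124; target position k = 80/100 · 124 = 99.2.
Cumulative frequencies: 29, 35, 62, 86, 90, 114, 124.
Observation 99.2 falls in the class 500 – <600.
L = 500, CF = 90, f = 24, h = 100.
P80 = 500 + ((99.2 − 90)/24)·100 = 500 + 38.3333 = 538.333.

538.33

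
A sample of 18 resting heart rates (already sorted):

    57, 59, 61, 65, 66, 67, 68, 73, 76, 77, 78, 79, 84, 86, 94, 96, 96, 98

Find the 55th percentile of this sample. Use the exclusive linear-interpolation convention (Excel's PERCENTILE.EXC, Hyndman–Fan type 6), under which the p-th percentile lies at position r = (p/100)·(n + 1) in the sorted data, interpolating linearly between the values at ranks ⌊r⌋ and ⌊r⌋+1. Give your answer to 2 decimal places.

77.45

n = 18.
r = (55/100)·(18 + 1) = 10.45.
Rank 10 is 77 and rank 11 is 78.
Interpolate: 77 + 0.45·(78 − 77) = 77 + 0.45·1 = 77.45.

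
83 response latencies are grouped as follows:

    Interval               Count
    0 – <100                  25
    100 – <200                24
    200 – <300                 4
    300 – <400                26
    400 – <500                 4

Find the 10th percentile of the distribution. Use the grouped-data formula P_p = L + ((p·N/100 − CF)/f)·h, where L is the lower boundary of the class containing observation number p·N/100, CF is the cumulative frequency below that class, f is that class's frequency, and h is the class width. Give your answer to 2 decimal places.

N = 83; target position k = 10/100 · 83 = 8.3.
Cumulative frequencies: 25, 49, 53, 79, 83.
Observation 8.3 falls in the class 0 – <100.
L = 0, CF = 0, f = 25, h = 100.
P10 = 0 + ((8.3 − 0)/25)·100 = 0 + 33.2 = 33.2.

33.20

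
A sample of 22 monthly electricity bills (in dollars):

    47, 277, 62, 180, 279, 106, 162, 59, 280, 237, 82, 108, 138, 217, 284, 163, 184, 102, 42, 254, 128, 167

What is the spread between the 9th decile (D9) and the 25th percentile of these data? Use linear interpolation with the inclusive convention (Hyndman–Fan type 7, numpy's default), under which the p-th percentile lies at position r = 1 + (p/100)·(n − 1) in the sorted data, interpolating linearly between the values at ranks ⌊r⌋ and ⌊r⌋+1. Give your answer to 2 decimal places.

Sorted: 42, 47, 59, 62, 82, 102, 106, 108, 128, 138, 162, 163, 167, 180, 184, 217, 237, 254, 277, 279, 280, 284.
n = 22.
P25: r = 6.25; ranks 6–7 are 102, 106; interpolating gives 103.
P90: r = 19.9; ranks 19–20 are 277, 279; interpolating gives 278.8.
Difference: 278.8 − 103 = 175.8.

175.80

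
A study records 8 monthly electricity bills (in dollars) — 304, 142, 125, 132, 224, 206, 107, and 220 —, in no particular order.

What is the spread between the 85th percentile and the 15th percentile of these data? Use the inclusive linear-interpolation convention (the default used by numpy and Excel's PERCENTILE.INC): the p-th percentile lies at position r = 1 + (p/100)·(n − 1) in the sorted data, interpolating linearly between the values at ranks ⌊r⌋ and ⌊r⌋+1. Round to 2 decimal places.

98.45

Sorted: 107, 125, 132, 142, 206, 220, 224, 304.
n = 8.
P15: r = 2.05; ranks 2–3 are 125, 132; interpolating gives 125.35.
P85: r = 6.95; ranks 6–7 are 220, 224; interpolating gives 223.8.
Difference: 223.8 − 125.35 = 98.45.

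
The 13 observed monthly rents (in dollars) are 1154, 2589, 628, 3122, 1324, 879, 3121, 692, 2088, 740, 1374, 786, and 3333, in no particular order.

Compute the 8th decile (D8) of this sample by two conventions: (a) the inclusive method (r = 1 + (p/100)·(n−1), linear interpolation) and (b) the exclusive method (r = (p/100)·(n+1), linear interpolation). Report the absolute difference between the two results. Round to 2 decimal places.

Sorted: 628, 692, 740, 786, 879, 1154, 1324, 1374, 2088, 2589, 3121, 3122, 3333.
n = 13.
(a) r = 10.6; between ranks 10 (2589) and 11 (3121): 2908.2.
(b) r = 11.2; between ranks 11 (3121) and 12 (3122): 3121.2.
|2908.2 − 3121.2| = 213.

213.00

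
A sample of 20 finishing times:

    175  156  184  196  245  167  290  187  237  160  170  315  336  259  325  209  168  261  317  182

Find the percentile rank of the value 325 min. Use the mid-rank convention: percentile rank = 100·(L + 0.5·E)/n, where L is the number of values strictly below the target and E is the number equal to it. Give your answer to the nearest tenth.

Sorted: 156, 160, 167, 168, 170, 175, 182, 184, 187, 196, 209, 237, 245, 259, 261, 290, 315, 317, 325, 336.
Count below 325: L = 18; count equal: E = 1; n = 20.
Percentile rank = 100·(18 + 0.5·1)/20 = 100·18.5/20 = 92.5.

92.5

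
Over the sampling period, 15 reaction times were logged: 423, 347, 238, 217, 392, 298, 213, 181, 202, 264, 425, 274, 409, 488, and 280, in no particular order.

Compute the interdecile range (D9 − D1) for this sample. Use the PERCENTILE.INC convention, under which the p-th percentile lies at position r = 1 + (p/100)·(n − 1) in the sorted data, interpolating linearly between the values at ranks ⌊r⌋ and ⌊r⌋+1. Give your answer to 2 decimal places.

217.80

Sorted: 181, 202, 213, 217, 238, 264, 274, 280, 298, 347, 392, 409, 423, 425, 488.
n = 15.
P10: r = 2.4; ranks 2–3 are 202, 213; interpolating gives 206.4.
P90: r = 13.6; ranks 13–14 are 423, 425; interpolating gives 424.2.
Difference: 424.2 − 206.4 = 217.8.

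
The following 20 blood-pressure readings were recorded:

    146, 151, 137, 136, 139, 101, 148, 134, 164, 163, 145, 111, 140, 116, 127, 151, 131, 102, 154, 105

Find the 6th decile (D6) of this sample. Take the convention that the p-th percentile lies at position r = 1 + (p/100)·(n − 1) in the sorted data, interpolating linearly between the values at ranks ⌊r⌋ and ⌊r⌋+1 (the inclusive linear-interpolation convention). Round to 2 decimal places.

Sorted: 101, 102, 105, 111, 116, 127, 131, 134, 136, 137, 139, 140, 145, 146, 148, 151, 151, 154, 163, 164.
n = 20.
r = 1 + (60/100)·(20 − 1) = 1 + 11.4 = 12.4.
Rank 12 is 140 and rank 13 is 145.
Interpolate: 140 + 0.4·(145 − 140) = 140 + 0.4·5 = 142.

142.00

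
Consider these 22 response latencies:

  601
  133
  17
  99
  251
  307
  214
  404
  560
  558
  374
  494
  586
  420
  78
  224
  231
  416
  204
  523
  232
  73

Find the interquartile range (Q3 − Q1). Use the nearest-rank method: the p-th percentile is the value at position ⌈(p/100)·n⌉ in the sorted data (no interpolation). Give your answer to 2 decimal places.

290.00

Sorted: 17, 73, 78, 99, 133, 204, 214, 224, 231, 232, 251, 307, 374, 404, 416, 420, 494, 523, 558, 560, 586, 601.
n = 22.
P25: rank ⌈25/100·22⌉ = 6 → 204.
P75: rank ⌈75/100·22⌉ = 17 → 494.
Difference: 494 − 204 = 290.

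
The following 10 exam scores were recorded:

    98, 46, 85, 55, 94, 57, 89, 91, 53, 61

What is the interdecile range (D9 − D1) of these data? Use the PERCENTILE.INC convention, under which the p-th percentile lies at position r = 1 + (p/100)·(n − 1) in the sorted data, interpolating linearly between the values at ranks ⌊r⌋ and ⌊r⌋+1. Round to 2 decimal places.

42.10

Sorted: 46, 53, 55, 57, 61, 85, 89, 91, 94, 98.
n = 10.
P10: r = 1.9; ranks 1–2 are 46, 53; interpolating gives 52.3.
P90: r = 9.1; ranks 9–10 are 94, 98; interpolating gives 94.4.
Difference: 94.4 − 52.3 = 42.1.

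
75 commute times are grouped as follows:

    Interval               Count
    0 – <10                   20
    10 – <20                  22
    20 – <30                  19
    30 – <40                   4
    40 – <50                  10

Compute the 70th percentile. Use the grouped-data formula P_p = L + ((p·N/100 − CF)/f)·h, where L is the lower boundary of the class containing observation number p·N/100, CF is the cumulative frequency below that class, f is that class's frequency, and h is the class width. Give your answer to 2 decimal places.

25.53

N = 75; target position k = 70/100 · 75 = 52.5.
Cumulative frequencies: 20, 42, 61, 65, 75.
Observation 52.5 falls in the class 20 – <30.
L = 20, CF = 42, f = 19, h = 10.
P70 = 20 + ((52.5 − 42)/19)·10 = 20 + 5.52632 = 25.5263.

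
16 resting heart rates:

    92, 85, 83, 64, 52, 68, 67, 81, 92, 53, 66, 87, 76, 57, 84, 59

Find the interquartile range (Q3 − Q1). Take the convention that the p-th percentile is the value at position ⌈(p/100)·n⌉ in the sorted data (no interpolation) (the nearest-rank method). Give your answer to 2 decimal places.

Sorted: 52, 53, 57, 59, 64, 66, 67, 68, 76, 81, 83, 84, 85, 87, 92, 92.
n = 16.
P25: rank ⌈25/100·16⌉ = 4 → 59.
P75: rank ⌈75/100·16⌉ = 12 → 84.
Difference: 84 − 59 = 25.

25.00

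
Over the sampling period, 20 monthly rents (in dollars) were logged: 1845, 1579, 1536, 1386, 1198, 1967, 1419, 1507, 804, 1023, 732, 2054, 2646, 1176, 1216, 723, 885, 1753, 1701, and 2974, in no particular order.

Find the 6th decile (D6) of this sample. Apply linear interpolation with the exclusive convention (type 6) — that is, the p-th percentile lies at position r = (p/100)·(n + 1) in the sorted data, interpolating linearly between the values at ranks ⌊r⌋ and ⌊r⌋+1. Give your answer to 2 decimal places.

Sorted: 723, 732, 804, 885, 1023, 1176, 1198, 1216, 1386, 1419, 1507, 1536, 1579, 1701, 1753, 1845, 1967, 2054, 2646, 2974.
n = 20.
r = (60/100)·(20 + 1) = 12.6.
Rank 12 is 1536 and rank 13 is 1579.
Interpolate: 1536 + 0.6·(1579 − 1536) = 1536 + 0.6·43 = 1561.8.

1561.80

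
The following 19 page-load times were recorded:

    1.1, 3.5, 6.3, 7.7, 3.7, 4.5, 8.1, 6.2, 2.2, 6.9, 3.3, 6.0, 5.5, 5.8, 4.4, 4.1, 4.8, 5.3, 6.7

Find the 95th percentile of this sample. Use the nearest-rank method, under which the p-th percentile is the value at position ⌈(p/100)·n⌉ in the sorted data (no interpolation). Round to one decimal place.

Sorted: 1.1, 2.2, 3.3, 3.5, 3.7, 4.1, 4.4, 4.5, 4.8, 5.3, 5.5, 5.8, 6.0, 6.2, 6.3, 6.7, 6.9, 7.7, 8.1.
n = 19.
Position = ⌈95/100 · 19⌉ = ⌈18.05⌉ = 19.
The value at rank 19 is 8.1.

8.1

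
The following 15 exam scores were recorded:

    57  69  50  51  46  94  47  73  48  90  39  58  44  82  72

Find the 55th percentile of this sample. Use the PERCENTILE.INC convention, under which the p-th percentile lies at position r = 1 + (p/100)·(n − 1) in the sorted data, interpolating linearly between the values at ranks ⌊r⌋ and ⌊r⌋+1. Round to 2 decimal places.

57.70

Sorted: 39, 44, 46, 47, 48, 50, 51, 57, 58, 69, 72, 73, 82, 90, 94.
n = 15.
r = 1 + (55/100)·(15 − 1) = 1 + 7.7 = 8.7.
Rank 8 is 57 and rank 9 is 58.
Interpolate: 57 + 0.7·(58 − 57) = 57 + 0.7·1 = 57.7.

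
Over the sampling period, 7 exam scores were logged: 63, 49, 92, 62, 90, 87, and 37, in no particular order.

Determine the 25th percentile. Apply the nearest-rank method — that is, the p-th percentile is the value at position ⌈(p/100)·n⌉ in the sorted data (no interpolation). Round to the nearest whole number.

49

Sorted: 37, 49, 62, 63, 87, 90, 92.
n = 7.
Position = ⌈25/100 · 7⌉ = ⌈1.75⌉ = 2.
The value at rank 2 is 49.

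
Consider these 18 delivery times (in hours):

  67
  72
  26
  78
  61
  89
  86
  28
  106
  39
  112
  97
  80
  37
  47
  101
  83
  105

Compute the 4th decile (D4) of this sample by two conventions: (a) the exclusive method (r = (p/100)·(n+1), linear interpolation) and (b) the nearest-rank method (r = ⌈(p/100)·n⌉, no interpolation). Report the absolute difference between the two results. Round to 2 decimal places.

2.00

Sorted: 26, 28, 37, 39, 47, 61, 67, 72, 78, 80, 83, 86, 89, 97, 101, 105, 106, 112.
n = 18.
(a) r = 7.6; between ranks 7 (67) and 8 (72): 70.
(b) the nearest-rank method: rank 8 → 72.
|70 − 72| = 2.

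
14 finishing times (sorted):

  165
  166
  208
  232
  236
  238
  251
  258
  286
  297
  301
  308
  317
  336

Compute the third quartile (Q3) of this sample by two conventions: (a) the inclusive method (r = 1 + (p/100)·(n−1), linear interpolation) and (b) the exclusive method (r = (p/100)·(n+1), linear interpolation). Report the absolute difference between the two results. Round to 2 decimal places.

n = 14.
(a) r = 10.75; between ranks 10 (297) and 11 (301): 300.
(b) r = 11.25; between ranks 11 (301) and 12 (308): 302.75.
|300 − 302.75| = 2.75.

2.75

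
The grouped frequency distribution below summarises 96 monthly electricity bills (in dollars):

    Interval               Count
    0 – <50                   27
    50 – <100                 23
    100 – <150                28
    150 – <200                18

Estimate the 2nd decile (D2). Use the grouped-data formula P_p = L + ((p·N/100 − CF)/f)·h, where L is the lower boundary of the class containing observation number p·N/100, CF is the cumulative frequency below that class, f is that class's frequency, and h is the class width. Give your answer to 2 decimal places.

N = 96; target position k = 20/100 · 96 = 19.2.
Cumulative frequencies: 27, 50, 78, 96.
Observation 19.2 falls in the class 0 – <50.
L = 0, CF = 0, f = 27, h = 50.
P20 = 0 + ((19.2 − 0)/27)·50 = 0 + 35.5556 = 35.5556.

35.56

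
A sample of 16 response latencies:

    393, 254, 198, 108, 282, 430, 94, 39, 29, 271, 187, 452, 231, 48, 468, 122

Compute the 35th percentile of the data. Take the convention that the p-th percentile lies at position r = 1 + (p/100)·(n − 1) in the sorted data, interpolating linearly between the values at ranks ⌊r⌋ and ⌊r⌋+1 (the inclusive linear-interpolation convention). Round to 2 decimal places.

138.25

Sorted: 29, 39, 48, 94, 108, 122, 187, 198, 231, 254, 271, 282, 393, 430, 452, 468.
n = 16.
r = 1 + (35/100)·(16 − 1) = 1 + 5.25 = 6.25.
Rank 6 is 122 and rank 7 is 187.
Interpolate: 122 + 0.25·(187 − 122) = 122 + 0.25·65 = 138.25.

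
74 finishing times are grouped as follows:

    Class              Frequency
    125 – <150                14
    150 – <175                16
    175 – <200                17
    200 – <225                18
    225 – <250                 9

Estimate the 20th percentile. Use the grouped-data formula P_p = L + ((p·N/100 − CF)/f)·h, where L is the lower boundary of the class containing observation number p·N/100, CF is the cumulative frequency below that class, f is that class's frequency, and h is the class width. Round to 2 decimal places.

N = 74; target position k = 20/100 · 74 = 14.8.
Cumulative frequencies: 14, 30, 47, 65, 74.
Observation 14.8 falls in the class 150 – <175.
L = 150, CF = 14, f = 16, h = 25.
P20 = 150 + ((14.8 − 14)/16)·25 = 150 + 1.25 = 151.25.

151.25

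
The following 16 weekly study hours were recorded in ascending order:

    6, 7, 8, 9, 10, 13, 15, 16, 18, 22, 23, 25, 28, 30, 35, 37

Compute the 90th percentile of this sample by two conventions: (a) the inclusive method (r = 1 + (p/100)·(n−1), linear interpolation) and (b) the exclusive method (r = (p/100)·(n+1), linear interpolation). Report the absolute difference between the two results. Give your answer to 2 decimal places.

n = 16.
(a) r = 14.5; between ranks 14 (30) and 15 (35): 32.5.
(b) r = 15.3; between ranks 15 (35) and 16 (37): 35.6.
|32.5 − 35.6| = 3.1.

3.10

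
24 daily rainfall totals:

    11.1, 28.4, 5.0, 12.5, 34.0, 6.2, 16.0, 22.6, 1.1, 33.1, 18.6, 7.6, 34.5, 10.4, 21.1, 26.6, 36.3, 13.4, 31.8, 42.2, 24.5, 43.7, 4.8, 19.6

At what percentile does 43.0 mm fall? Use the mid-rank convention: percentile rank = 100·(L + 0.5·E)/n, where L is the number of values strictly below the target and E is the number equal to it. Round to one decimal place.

Sorted: 1.1, 4.8, 5.0, 6.2, 7.6, 10.4, 11.1, 12.5, 13.4, 16.0, 18.6, 19.6, 21.1, 22.6, 24.5, 26.6, 28.4, 31.8, 33.1, 34.0, 34.5, 36.3, 42.2, 43.7.
Count below 43.0: L = 23; count equal: E = 0; n = 24.
Percentile rank = 100·(23 + 0.5·0)/24 = 100·23/24 = 95.83.

95.8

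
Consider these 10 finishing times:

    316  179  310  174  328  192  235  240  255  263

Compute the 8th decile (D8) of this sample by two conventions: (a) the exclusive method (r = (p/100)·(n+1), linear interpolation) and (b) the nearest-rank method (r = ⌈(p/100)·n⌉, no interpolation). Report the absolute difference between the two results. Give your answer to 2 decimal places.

Sorted: 174, 179, 192, 235, 240, 255, 263, 310, 316, 328.
n = 10.
(a) r = 8.8; between ranks 8 (310) and 9 (316): 314.8.
(b) the nearest-rank method: rank 8 → 310.
|314.8 − 310| = 4.8.

4.80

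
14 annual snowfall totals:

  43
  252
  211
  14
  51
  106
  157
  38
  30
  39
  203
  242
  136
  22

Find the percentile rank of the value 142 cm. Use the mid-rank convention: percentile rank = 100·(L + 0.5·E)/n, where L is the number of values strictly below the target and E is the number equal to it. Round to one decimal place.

Sorted: 14, 22, 30, 38, 39, 43, 51, 106, 136, 157, 203, 211, 242, 252.
Count below 142: L = 9; count equal: E = 0; n = 14.
Percentile rank = 100·(9 + 0.5·0)/14 = 100·9/14 = 64.29.

64.3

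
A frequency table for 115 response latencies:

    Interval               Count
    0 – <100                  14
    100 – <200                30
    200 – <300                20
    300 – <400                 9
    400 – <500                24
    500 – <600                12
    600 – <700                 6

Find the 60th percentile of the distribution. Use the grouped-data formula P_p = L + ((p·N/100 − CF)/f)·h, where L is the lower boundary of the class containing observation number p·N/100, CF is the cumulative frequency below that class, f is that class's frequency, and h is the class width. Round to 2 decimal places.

355.56

N = 115; target position k = 60/100 · 115 = 69.
Cumulative frequencies: 14, 44, 64, 73, 97, 109, 115.
Observation 69 falls in the class 300 – <400.
L = 300, CF = 64, f = 9, h = 100.
P60 = 300 + ((69 − 64)/9)·100 = 300 + 55.5556 = 355.556.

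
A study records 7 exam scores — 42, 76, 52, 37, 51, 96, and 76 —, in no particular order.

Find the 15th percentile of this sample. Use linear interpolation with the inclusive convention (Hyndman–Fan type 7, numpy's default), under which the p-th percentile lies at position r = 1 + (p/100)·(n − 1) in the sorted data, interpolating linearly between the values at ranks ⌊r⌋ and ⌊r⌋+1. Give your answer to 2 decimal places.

Sorted: 37, 42, 51, 52, 76, 76, 96.
n = 7.
r = 1 + (15/100)·(7 − 1) = 1 + 0.9 = 1.9.
Rank 1 is 37 and rank 2 is 42.
Interpolate: 37 + 0.9·(42 − 37) = 37 + 0.9·5 = 41.5.

41.50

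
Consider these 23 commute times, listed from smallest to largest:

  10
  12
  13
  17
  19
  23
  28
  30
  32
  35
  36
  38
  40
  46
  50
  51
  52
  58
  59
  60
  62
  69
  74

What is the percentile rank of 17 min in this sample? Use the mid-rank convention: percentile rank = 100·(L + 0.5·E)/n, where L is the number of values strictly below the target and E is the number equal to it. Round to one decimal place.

15.2

Count below 17: L = 3; count equal: E = 1; n = 23.
Percentile rank = 100·(3 + 0.5·1)/23 = 100·3.5/23 = 15.22.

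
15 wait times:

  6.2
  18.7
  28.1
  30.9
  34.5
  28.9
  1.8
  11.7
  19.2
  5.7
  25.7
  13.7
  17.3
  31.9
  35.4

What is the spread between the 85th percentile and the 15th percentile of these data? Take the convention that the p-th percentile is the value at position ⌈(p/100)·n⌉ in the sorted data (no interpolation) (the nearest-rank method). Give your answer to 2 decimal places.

Sorted: 1.8, 5.7, 6.2, 11.7, 13.7, 17.3, 18.7, 19.2, 25.7, 28.1, 28.9, 30.9, 31.9, 34.5, 35.4.
n = 15.
P15: rank ⌈15/100·15⌉ = 3 → 6.2.
P85: rank ⌈85/100·15⌉ = 13 → 31.9.
Difference: 31.9 − 6.2 = 25.7.

25.70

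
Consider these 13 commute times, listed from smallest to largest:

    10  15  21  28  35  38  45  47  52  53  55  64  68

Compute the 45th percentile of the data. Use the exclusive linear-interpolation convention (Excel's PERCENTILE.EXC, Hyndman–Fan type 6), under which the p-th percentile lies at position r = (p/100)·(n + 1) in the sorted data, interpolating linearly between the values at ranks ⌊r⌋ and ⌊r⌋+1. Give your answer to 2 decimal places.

40.10

n = 13.
r = (45/100)·(13 + 1) = 6.3.
Rank 6 is 38 and rank 7 is 45.
Interpolate: 38 + 0.3·(45 − 38) = 38 + 0.3·7 = 40.1.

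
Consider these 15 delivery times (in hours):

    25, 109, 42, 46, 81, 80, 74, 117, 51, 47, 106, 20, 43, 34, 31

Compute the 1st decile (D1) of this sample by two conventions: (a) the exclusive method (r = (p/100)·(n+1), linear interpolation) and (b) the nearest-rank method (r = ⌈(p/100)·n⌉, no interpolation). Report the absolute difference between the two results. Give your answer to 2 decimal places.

2.00

Sorted: 20, 25, 31, 34, 42, 43, 46, 47, 51, 74, 80, 81, 106, 109, 117.
n = 15.
(a) r = 1.6; between ranks 1 (20) and 2 (25): 23.
(b) the nearest-rank method: rank 2 → 25.
|23 − 25| = 2.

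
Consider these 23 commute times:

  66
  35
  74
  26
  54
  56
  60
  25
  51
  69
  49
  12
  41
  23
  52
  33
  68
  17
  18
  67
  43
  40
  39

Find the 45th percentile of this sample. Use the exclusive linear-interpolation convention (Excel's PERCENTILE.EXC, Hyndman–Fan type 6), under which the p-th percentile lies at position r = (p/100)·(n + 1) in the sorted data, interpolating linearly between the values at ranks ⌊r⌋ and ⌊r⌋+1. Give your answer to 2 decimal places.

Sorted: 12, 17, 18, 23, 25, 26, 33, 35, 39, 40, 41, 43, 49, 51, 52, 54, 56, 60, 66, 67, 68, 69, 74.
n = 23.
r = (45/100)·(23 + 1) = 10.8.
Rank 10 is 40 and rank 11 is 41.
Interpolate: 40 + 0.8·(41 − 40) = 40 + 0.8·1 = 40.8.

40.80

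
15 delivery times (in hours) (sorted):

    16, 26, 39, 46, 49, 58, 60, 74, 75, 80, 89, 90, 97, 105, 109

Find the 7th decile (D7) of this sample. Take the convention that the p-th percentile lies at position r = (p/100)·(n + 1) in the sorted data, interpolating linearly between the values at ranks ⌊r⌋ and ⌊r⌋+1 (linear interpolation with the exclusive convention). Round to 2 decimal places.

89.20

n = 15.
r = (70/100)·(15 + 1) = 11.2.
Rank 11 is 89 and rank 12 is 90.
Interpolate: 89 + 0.2·(90 − 89) = 89 + 0.2·1 = 89.2.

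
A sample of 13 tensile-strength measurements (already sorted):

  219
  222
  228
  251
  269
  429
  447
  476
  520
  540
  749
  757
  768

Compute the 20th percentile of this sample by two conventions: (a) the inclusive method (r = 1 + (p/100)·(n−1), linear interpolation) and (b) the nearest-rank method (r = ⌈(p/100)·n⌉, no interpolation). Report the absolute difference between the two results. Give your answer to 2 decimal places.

9.20

n = 13.
(a) r = 3.4; between ranks 3 (228) and 4 (251): 237.2.
(b) the nearest-rank method: rank 3 → 228.
|237.2 − 228| = 9.2.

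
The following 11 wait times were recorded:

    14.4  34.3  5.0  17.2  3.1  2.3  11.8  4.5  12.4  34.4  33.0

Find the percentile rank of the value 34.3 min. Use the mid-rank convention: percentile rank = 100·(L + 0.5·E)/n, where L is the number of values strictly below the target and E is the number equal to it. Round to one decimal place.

86.4

Sorted: 2.3, 3.1, 4.5, 5.0, 11.8, 12.4, 14.4, 17.2, 33.0, 34.3, 34.4.
Count below 34.3: L = 9; count equal: E = 1; n = 11.
Percentile rank = 100·(9 + 0.5·1)/11 = 100·9.5/11 = 86.36.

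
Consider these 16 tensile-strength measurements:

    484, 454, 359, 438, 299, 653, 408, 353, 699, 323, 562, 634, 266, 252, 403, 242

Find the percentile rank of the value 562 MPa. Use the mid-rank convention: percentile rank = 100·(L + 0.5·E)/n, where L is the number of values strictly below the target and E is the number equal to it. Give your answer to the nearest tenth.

78.1

Sorted: 242, 252, 266, 299, 323, 353, 359, 403, 408, 438, 454, 484, 562, 634, 653, 699.
Count below 562: L = 12; count equal: E = 1; n = 16.
Percentile rank = 100·(12 + 0.5·1)/16 = 100·12.5/16 = 78.12.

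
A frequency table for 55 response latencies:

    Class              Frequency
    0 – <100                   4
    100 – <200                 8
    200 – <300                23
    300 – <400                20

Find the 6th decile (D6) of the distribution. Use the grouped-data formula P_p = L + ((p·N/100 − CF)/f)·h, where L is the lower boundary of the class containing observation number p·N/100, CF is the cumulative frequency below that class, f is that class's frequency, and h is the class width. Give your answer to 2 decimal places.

291.30

N = 55; target position k = 60/100 · 55 = 33.
Cumulative frequencies: 4, 12, 35, 55.
Observation 33 falls in the class 200 – <300.
L = 200, CF = 12, f = 23, h = 100.
P60 = 200 + ((33 − 12)/23)·100 = 200 + 91.3043 = 291.304.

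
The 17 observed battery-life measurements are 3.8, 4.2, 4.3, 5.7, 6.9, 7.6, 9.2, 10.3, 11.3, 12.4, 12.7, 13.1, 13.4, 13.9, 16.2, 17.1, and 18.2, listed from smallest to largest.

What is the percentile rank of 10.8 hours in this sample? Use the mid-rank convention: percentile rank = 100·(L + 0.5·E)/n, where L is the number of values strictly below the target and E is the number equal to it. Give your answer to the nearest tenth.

Count below 10.8: L = 8; count equal: E = 0; n = 17.
Percentile rank = 100·(8 + 0.5·0)/17 = 100·8/17 = 47.06.

47.1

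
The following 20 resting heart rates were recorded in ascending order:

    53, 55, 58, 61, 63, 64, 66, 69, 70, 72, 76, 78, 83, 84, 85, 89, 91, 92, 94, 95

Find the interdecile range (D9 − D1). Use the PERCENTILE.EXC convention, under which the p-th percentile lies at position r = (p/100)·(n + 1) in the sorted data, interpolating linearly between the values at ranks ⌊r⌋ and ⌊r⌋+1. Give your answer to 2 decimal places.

n = 20.
P10: r = 2.1; ranks 2–3 are 55, 58; interpolating gives 55.3.
P90: r = 18.9; ranks 18–19 are 92, 94; interpolating gives 93.8.
Difference: 93.8 − 55.3 = 38.5.

38.50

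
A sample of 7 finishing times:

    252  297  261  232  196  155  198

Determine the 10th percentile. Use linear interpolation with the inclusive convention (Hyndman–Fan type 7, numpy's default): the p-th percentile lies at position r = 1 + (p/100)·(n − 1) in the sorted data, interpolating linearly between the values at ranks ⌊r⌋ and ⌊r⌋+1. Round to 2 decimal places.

Sorted: 155, 196, 198, 232, 252, 261, 297.
n = 7.
r = 1 + (10/100)·(7 − 1) = 1 + 0.6 = 1.6.
Rank 1 is 155 and rank 2 is 196.
Interpolate: 155 + 0.6·(196 − 155) = 155 + 0.6·41 = 179.6.

179.60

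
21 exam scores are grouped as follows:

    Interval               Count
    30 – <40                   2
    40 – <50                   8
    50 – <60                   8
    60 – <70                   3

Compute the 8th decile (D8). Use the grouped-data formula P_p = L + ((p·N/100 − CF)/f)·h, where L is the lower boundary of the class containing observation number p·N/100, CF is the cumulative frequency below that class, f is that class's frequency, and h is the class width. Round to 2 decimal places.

58.50

N = 21; target position k = 80/100 · 21 = 16.8.
Cumulative frequencies: 2, 10, 18, 21.
Observation 16.8 falls in the class 50 – <60.
L = 50, CF = 10, f = 8, h = 10.
P80 = 50 + ((16.8 − 10)/8)·10 = 50 + 8.5 = 58.5.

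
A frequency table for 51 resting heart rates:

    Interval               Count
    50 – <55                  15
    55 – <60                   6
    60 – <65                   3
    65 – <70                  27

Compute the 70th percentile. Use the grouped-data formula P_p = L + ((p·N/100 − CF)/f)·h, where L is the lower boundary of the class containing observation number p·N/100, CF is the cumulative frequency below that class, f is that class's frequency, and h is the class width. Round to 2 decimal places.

N = 51; target position k = 70/100 · 51 = 35.7.
Cumulative frequencies: 15, 21, 24, 51.
Observation 35.7 falls in the class 65 – <70.
L = 65, CF = 24, f = 27, h = 5.
P70 = 65 + ((35.7 − 24)/27)·5 = 65 + 2.16667 = 67.1667.

67.17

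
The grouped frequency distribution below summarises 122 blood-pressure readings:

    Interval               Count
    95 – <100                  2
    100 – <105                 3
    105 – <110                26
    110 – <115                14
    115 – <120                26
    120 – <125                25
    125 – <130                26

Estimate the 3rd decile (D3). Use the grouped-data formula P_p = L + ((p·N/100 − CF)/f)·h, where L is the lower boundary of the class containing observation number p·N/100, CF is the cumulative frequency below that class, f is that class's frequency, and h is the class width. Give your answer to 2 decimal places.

N = 122; target position k = 30/100 · 122 = 36.6.
Cumulative frequencies: 2, 5, 31, 45, 71, 96, 122.
Observation 36.6 falls in the class 110 – <115.
L = 110, CF = 31, f = 14, h = 5.
P30 = 110 + ((36.6 − 31)/14)·5 = 110 + 2 = 112.

112.00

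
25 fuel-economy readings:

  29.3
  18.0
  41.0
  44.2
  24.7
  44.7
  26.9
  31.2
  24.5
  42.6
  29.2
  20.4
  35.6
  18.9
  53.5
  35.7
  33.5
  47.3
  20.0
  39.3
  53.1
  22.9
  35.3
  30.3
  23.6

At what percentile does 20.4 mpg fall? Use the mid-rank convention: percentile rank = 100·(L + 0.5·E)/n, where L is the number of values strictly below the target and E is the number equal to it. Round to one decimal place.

Sorted: 18.0, 18.9, 20.0, 20.4, 22.9, 23.6, 24.5, 24.7, 26.9, 29.2, 29.3, 30.3, 31.2, 33.5, 35.3, 35.6, 35.7, 39.3, 41.0, 42.6, 44.2, 44.7, 47.3, 53.1, 53.5.
Count below 20.4: L = 3; count equal: E = 1; n = 25.
Percentile rank = 100·(3 + 0.5·1)/25 = 100·3.5/25 = 14.

14.0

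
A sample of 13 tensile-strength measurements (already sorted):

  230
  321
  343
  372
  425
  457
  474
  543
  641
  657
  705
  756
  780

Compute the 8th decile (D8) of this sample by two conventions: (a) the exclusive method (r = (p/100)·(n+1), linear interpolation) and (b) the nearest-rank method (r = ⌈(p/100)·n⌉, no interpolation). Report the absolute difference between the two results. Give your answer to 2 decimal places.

10.20

n = 13.
(a) r = 11.2; between ranks 11 (705) and 12 (756): 715.2.
(b) the nearest-rank method: rank 11 → 705.
|715.2 − 705| = 10.2.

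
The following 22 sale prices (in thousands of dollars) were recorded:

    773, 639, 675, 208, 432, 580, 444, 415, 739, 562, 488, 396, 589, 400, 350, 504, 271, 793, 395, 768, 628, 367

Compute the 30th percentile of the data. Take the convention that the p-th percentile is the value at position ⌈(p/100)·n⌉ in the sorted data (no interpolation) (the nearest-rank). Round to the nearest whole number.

Sorted: 208, 271, 350, 367, 395, 396, 400, 415, 432, 444, 488, 504, 562, 580, 589, 628, 639, 675, 739, 768, 773, 793.
n = 22.
Position = ⌈30/100 · 22⌉ = ⌈6.6⌉ = 7.
The value at rank 7 is 400.

400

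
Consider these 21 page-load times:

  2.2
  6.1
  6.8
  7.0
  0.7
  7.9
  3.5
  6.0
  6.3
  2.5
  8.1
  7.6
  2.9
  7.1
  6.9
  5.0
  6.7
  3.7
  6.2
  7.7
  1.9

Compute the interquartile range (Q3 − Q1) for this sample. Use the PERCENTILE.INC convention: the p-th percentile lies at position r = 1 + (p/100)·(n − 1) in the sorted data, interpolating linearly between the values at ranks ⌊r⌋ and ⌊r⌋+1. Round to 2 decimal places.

Sorted: 0.7, 1.9, 2.2, 2.5, 2.9, 3.5, 3.7, 5.0, 6.0, 6.1, 6.2, 6.3, 6.7, 6.8, 6.9, 7.0, 7.1, 7.6, 7.7, 7.9, 8.1.
n = 21.
P25: r = 6 (integer) → 3.5.
P75: r = 16 (integer) → 7.
Difference: 7 − 3.5 = 3.5.

3.50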